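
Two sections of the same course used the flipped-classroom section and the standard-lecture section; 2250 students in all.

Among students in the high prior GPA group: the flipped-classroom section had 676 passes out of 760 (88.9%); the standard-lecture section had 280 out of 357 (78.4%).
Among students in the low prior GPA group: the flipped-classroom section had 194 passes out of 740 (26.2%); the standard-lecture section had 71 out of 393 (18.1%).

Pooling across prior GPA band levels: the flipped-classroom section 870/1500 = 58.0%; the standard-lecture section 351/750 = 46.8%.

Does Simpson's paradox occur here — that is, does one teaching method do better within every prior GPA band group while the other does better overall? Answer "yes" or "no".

no

Within each prior GPA band level (high prior GPA 88.9% vs 78.4%; low prior GPA 26.2% vs 18.1%), the flipped-classroom section has the higher rate every time. Pooled: 58.0% vs 46.8% — the flipped-classroom section has the higher rate overall. They agree.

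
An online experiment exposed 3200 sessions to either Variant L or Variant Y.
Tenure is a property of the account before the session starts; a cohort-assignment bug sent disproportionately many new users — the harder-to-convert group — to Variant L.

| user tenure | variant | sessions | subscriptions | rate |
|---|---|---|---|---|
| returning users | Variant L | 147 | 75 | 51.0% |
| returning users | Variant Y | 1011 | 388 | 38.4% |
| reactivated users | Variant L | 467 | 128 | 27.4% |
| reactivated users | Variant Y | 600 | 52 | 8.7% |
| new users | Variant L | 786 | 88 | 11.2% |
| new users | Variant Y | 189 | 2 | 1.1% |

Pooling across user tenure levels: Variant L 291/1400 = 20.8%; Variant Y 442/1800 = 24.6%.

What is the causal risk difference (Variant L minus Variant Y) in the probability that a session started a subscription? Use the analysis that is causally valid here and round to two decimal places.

The stratified and pooled comparisons disagree (Variant L wins within each user tenure; Variant Y wins overall), so the answer turns on the causal role of user tenure.
User tenure satisfies the back-door criterion: it is not a descendant of the variant, and it blocks the spurious path from variant to outcome. Adjusting for it (i.e., using the within-user tenure rates) gives the causal effect.
Adjusting over the population distribution of user tenure: 0.362·(0.510−0.384) + 0.333·(0.274−0.087) + 0.305·(0.112−0.011) = +0.139.

+0.14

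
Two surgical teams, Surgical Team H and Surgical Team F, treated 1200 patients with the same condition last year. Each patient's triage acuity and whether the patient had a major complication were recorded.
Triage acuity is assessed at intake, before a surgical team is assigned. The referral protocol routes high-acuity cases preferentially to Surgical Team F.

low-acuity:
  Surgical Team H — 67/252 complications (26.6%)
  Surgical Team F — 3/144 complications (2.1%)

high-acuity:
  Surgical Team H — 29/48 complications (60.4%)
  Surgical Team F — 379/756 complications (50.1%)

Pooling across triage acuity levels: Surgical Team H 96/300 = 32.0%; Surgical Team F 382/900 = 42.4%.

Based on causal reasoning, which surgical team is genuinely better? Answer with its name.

Surgical Team F

Since triage acuity is a pre-existing factor (not a product of the surgical team) and it affects the outcome on its own, it is a confounder. The stratified rates, not the pooled rate, identify the causal effect.
Within each level — low-acuity: 26.6% vs 2.1%; high-acuity: 60.4% vs 50.1% — Surgical Team F is lower every time.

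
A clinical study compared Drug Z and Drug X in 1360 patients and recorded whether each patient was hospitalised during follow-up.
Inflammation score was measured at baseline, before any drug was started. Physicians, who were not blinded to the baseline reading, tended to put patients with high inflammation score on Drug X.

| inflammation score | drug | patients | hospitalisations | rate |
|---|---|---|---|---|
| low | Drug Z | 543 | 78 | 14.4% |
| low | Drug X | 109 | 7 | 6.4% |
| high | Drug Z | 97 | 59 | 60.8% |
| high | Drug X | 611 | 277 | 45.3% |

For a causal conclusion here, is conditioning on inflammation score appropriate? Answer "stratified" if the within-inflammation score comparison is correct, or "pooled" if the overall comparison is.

Nothing the drug does changes inflammation score; the imbalance is an allocation artefact. With inflammation score also predicting the outcome, the pooled figure is confounded, and the within-stratum comparison is the causal one.
Within each level — low: 14.4% vs 6.4%; high: 60.8% vs 45.3% — Drug X is lower every time.

stratified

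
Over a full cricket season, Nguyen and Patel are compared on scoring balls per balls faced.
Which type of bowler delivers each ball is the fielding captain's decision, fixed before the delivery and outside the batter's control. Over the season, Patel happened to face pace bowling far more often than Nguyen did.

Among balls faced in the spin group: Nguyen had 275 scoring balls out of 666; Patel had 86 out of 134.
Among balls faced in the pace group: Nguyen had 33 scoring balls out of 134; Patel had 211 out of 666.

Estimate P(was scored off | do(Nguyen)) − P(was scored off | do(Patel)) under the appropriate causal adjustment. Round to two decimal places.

-0.15

Patel is higher inside every bowling type stratum but Nguyen is higher in aggregate. Whether to stratify depends on how bowling type relates to the player.
Here bowling type is a common cause — it drives both which player a case falls under and the outcome. The crude comparison mixes populations; the stratum-specific rates are the causally relevant ones.
Adjusting over the population distribution of bowling type: 0.500·(0.413−0.642) + 0.500·(0.246−0.317) = -0.150.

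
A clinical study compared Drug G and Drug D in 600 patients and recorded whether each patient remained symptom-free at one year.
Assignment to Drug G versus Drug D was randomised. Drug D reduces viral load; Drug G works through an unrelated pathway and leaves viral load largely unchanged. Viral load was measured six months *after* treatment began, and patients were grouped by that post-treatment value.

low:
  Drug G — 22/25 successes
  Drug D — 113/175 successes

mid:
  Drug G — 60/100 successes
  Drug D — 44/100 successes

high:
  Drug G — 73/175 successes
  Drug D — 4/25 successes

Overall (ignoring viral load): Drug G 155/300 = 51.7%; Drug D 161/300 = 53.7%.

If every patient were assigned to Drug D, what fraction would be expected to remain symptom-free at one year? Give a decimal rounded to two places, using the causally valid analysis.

Because the drug influences viral load, viral load is a post-treatment mediator, not a confounder. Stratifying on it would bias the estimate; the causal effect is the crude pooled difference.
So P(outcome | do(Drug D)) is just the pooled rate for Drug D: 161/300 = 0.537.

0.54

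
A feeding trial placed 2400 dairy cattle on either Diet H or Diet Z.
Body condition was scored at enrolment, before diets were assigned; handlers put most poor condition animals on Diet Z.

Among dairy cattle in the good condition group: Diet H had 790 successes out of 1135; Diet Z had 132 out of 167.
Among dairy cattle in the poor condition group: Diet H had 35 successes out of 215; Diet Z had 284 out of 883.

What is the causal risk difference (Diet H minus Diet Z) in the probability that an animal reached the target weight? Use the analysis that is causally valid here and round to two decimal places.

Diet Z is higher inside every starting body condition stratum but Diet H is higher in aggregate. Whether to stratify depends on how starting body condition relates to the diet.
Since starting body condition is a pre-existing factor (not a product of the diet) and it affects the outcome on its own, it is a confounder. The stratified rates, not the pooled rate, identify the causal effect.
Adjusting over the population distribution of starting body condition: 0.542·(0.696−0.790) + 0.458·(0.163−0.322) = -0.124.

-0.12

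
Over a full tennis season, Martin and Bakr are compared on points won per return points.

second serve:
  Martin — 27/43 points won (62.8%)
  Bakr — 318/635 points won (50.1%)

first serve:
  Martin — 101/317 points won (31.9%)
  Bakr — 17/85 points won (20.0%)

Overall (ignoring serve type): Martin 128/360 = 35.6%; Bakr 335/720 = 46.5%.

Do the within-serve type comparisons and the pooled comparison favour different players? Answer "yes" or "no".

Within each serve type level (second serve 62.8% vs 50.1%; first serve 31.9% vs 20.0%), Martin has the higher rate every time. Pooled: 35.6% vs 46.5% — Bakr has the higher rate overall. The two comparisons disagree.

yes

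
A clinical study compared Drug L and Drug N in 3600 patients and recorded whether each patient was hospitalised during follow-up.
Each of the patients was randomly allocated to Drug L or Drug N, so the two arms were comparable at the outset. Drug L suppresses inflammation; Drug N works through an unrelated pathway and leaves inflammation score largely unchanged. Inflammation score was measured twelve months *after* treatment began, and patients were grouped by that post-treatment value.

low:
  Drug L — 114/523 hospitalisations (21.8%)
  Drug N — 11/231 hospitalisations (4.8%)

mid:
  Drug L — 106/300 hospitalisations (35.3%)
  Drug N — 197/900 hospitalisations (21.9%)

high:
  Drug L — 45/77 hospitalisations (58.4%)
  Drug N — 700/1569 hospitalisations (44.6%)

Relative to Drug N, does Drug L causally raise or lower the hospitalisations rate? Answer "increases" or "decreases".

decreases

The stratified and pooled comparisons disagree (Drug N wins within each inflammation score; Drug L wins overall), so the answer turns on the causal role of inflammation score.
Inflammation score is downstream of the drug. One should not condition on a consequence of treatment, so the overall rates are the right comparison.
Pooled: Drug L 29.4% vs Drug N 33.6%; Drug L is lower overall.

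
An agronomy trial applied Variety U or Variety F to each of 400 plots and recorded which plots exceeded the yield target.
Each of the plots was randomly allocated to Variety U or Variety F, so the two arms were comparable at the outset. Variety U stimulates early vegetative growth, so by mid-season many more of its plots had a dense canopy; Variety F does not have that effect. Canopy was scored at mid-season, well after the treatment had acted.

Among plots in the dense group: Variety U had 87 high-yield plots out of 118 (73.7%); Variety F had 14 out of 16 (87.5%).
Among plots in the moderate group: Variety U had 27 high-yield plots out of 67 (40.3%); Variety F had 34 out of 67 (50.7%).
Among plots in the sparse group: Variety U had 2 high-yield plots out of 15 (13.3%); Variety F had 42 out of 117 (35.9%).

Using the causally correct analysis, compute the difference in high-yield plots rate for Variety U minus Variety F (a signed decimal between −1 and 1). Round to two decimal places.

The stratified and pooled comparisons disagree (Variety F wins within each mid-season canopy; Variety U wins overall), so the answer turns on the causal role of mid-season canopy.
Mid-season canopy is recorded after the variety and is itself shifted by it — it sits on the causal path from variety to outcome. Conditioning on a mediator would strip out part of the effect we want; the pooled comparison gives the total causal effect.
The causal difference is the pooled difference: 0.580 − 0.450 = +0.130.

+0.13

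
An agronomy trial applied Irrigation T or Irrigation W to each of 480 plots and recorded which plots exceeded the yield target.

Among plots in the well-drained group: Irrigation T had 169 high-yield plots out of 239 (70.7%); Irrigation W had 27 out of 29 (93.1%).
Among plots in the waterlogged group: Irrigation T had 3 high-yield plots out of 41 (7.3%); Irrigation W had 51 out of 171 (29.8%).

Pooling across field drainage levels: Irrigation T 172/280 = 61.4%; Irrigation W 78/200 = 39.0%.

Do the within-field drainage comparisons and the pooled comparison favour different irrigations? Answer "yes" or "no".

yes

Within each field drainage level (well-drained 70.7% vs 93.1%; waterlogged 7.3% vs 29.8%), Irrigation W has the higher rate every time. Pooled: 61.4% vs 39.0% — Irrigation T has the higher rate overall. The two comparisons disagree.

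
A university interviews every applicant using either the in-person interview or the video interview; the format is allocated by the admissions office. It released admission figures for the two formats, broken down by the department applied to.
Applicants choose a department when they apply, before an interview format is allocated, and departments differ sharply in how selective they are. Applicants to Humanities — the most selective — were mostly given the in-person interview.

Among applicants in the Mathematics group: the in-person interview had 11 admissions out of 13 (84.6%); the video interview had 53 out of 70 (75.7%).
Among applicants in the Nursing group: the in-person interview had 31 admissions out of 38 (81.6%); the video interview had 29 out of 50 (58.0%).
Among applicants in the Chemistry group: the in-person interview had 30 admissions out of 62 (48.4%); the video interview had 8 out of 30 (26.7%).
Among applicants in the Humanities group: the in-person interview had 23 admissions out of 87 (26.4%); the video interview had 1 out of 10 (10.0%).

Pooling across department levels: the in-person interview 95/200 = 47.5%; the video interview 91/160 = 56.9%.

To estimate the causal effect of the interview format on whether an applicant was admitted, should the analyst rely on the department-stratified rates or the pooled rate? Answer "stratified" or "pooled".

stratified

the in-person interview is higher inside every department stratum but the video interview is higher in aggregate. Whether to stratify depends on how department relates to the interview format.
Here department is a common cause — it drives both which interview format a case falls under and the outcome. The crude comparison mixes populations; the stratum-specific rates are the causally relevant ones.
Within each level — Mathematics: 84.6% vs 75.7%; Nursing: 81.6% vs 58.0%; Chemistry: 48.4% vs 26.7%; Humanities: 26.4% vs 10.0% — the in-person interview is higher every time.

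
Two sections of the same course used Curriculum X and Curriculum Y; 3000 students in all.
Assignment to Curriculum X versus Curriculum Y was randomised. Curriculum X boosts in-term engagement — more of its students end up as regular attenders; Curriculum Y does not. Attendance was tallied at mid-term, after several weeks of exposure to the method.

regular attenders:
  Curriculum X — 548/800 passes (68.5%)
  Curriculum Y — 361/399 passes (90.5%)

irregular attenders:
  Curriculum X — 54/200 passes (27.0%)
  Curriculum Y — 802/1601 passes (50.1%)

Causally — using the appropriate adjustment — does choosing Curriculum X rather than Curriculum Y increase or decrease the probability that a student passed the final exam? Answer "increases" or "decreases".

increases

The distribution of mid-term attendance is itself part of what the teaching method does — it is an intermediate outcome. Holding it fixed would remove that part of the effect; the total effect is the pooled difference.
Pooled: Curriculum X 60.2% vs Curriculum Y 58.1%; Curriculum X is higher overall.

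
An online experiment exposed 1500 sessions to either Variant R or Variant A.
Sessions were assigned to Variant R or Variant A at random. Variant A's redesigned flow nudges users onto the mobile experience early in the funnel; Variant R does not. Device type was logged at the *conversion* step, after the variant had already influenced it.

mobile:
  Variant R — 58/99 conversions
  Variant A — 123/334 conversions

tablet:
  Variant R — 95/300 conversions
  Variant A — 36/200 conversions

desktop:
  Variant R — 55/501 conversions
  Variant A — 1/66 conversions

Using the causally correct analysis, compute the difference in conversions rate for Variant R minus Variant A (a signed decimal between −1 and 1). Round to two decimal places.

-0.04

Within every device type level Variant R has the higher rate, yet pooled Variant A does — Simpson's reversal.
Device type here is a post-treatment variable shaped by the variant; conditioning on it would introduce bias rather than remove it. The overall comparison is the causal one.
The causal difference is the pooled difference: 0.231 − 0.267 = -0.036.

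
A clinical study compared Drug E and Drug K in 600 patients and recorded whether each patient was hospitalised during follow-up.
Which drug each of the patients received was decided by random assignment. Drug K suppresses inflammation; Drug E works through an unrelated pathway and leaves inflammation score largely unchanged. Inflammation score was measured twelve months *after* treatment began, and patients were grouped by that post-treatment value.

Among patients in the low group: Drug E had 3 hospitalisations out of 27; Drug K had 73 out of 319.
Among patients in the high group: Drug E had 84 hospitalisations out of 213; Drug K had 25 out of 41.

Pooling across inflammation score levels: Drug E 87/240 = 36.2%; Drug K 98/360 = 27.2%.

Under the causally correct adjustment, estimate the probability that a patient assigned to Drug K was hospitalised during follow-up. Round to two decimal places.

0.27

The stratified and pooled comparisons disagree (Drug E wins within each inflammation score; Drug K wins overall), so the answer turns on the causal role of inflammation score.
Inflammation score is recorded after the drug and is itself shifted by it — it sits on the causal path from drug to outcome. Conditioning on a mediator would strip out part of the effect we want; the pooled comparison gives the total causal effect.
So P(outcome | do(Drug K)) is just the pooled rate for Drug K: 98/360 = 0.272.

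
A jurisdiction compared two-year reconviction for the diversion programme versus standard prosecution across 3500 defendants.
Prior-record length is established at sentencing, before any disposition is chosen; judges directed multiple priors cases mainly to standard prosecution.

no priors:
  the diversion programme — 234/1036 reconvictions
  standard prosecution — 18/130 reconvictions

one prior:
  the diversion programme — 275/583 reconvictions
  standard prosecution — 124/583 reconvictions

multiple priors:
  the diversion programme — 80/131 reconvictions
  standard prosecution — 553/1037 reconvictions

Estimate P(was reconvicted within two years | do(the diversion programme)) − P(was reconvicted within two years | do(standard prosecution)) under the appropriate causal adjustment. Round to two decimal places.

+0.14

Here prior-record length is a common cause — it drives both which disposition a case falls under and the outcome. The crude comparison mixes populations; the stratum-specific rates are the causally relevant ones.
Adjusting over the population distribution of prior-record length: 0.333·(0.226−0.138) + 0.333·(0.472−0.213) + 0.334·(0.611−0.533) = +0.141.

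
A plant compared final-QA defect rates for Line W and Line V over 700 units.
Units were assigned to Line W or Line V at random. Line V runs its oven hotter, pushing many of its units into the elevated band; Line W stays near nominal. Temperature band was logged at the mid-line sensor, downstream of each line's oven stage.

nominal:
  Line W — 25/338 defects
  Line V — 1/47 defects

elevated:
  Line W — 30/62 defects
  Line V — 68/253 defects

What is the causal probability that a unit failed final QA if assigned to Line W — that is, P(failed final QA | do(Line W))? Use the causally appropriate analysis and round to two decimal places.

The stratified and pooled comparisons disagree (Line V wins within each in-process temperature band; Line W wins overall), so the answer turns on the causal role of in-process temperature band.
Because the line influences in-process temperature band, in-process temperature band is a post-treatment mediator, not a confounder. Stratifying on it would bias the estimate; the causal effect is the crude pooled difference.
So P(outcome | do(Line W)) is just the pooled rate for Line W: 55/400 = 0.138.

0.14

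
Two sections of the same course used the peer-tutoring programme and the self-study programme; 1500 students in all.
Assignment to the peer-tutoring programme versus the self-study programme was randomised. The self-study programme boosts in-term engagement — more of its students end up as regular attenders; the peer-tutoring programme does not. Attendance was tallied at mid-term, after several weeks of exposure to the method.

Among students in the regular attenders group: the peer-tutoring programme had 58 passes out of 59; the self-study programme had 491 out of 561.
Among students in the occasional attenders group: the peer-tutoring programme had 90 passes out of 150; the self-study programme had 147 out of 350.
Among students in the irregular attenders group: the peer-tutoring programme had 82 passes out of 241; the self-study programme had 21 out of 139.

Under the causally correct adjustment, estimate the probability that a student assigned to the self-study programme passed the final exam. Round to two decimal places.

0.63

Stratifying would compare teaching methods among students the teaching methods themselves sorted into mid-term attendance groups — a form of selection on an intermediate. The unconditioned pooled rates give the total causal effect.
So P(outcome | do(the self-study programme)) is just the pooled rate for the self-study programme: 659/1050 = 0.628.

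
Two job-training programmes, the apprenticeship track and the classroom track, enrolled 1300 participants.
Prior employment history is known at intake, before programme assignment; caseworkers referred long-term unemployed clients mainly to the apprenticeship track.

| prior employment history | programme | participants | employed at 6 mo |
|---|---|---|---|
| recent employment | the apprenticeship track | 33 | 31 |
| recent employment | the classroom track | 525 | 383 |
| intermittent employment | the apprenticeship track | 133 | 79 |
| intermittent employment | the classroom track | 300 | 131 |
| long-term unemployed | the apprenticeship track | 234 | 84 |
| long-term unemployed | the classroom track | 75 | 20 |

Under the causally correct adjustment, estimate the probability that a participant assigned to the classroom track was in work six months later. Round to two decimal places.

0.52

Nothing the programme does changes prior employment history; the imbalance is an allocation artefact. With prior employment history also predicting the outcome, the pooled figure is confounded, and the within-stratum comparison is the causal one.
Standardising the classroom track to the population prior employment history mix: 0.429·383/525 + 0.333·131/300 + 0.238·20/75 = 0.522.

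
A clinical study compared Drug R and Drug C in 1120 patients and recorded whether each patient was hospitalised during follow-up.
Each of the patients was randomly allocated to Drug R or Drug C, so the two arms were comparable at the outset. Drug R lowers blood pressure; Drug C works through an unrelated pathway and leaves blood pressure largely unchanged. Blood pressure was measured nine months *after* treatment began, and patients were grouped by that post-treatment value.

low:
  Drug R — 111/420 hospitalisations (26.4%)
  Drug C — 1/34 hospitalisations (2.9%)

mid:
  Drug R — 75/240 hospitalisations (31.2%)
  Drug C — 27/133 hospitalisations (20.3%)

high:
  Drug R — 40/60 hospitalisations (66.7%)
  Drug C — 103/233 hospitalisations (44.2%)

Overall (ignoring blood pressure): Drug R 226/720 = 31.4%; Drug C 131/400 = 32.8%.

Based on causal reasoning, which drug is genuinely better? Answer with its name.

Drug R

Blood pressure is downstream of the drug. One should not condition on a consequence of treatment, so the overall rates are the right comparison.
Pooled: Drug R 31.4% vs Drug C 32.8%; Drug R is lower overall.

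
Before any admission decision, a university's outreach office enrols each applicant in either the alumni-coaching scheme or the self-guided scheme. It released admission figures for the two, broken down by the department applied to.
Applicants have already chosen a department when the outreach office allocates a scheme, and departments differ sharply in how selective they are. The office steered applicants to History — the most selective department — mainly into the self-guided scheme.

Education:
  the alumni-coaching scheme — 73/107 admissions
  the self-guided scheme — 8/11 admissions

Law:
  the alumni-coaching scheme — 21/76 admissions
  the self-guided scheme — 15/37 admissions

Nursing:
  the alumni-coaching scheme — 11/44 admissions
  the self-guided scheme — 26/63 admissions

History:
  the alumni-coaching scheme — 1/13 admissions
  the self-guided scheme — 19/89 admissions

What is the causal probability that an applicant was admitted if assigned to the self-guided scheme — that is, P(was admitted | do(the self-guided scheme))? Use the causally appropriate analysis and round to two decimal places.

0.45

Within every department level the self-guided scheme has the higher rate, yet pooled the alumni-coaching scheme does — Simpson's reversal.
Department is set before the outreach scheme has any effect — it is not caused by the outreach scheme — and it independently drives the outcome. That makes it a confounder, so the causal comparison is within department levels.
Standardising the self-guided scheme to the population department mix: 0.268·8/11 + 0.257·15/37 + 0.243·26/63 + 0.232·19/89 = 0.449.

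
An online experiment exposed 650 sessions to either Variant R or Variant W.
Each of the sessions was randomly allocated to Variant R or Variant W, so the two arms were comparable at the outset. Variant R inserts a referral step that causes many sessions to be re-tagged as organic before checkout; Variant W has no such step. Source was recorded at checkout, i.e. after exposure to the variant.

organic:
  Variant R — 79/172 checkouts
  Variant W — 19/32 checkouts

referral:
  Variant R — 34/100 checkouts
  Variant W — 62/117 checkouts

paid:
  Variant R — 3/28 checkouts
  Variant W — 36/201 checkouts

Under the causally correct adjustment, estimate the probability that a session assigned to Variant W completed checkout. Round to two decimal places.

The stratified and pooled comparisons disagree (Variant W wins within each traffic source; Variant R wins overall), so the answer turns on the causal role of traffic source.
Traffic source here is a post-treatment variable shaped by the variant; conditioning on it would introduce bias rather than remove it. The overall comparison is the causal one.
So P(outcome | do(Variant W)) is just the pooled rate for Variant W: 117/350 = 0.334.

0.33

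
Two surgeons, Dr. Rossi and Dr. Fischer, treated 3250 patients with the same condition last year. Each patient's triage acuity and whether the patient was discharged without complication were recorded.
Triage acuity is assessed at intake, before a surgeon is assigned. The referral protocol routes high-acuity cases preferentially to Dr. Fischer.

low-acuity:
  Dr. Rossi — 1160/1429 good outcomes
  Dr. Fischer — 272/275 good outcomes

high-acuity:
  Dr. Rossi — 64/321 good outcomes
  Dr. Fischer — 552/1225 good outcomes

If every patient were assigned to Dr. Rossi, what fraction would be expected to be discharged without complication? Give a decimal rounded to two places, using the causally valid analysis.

Triage acuity is set before the surgeon has any effect — it is not caused by the surgeon — and it independently drives the outcome. That makes it a confounder, so the causal comparison is within triage acuity levels.
Standardising Dr. Rossi to the population triage acuity mix: 0.524·1160/1429 + 0.476·64/321 = 0.520.

0.52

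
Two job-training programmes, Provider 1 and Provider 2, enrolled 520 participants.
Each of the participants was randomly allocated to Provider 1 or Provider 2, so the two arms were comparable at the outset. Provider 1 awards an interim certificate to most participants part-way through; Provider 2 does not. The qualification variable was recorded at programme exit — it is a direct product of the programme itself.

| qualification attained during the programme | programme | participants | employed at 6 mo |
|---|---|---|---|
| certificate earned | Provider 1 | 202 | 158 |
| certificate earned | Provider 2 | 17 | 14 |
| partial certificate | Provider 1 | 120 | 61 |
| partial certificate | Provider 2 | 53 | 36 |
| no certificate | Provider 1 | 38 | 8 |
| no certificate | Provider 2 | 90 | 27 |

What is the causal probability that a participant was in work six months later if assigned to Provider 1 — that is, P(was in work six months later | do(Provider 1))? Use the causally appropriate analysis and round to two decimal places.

0.63

The stratified and pooled comparisons disagree (Provider 2 wins within each qualification attained during the programme; Provider 1 wins overall), so the answer turns on the causal role of qualification attained during the programme.
Qualification attained during the programme here is a post-treatment variable shaped by the programme; conditioning on it would introduce bias rather than remove it. The overall comparison is the causal one.
So P(outcome | do(Provider 1)) is just the pooled rate for Provider 1: 227/360 = 0.631.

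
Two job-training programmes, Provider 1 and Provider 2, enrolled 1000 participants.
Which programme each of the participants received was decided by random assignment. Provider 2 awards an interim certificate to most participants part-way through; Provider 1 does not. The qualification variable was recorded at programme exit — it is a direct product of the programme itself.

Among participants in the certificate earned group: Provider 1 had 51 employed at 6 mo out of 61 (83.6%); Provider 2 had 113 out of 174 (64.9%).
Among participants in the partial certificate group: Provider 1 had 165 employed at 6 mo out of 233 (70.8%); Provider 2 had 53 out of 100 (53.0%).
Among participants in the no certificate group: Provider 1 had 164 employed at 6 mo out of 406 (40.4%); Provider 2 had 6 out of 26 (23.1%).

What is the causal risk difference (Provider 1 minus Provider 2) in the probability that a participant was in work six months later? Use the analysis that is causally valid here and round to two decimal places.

-0.03

Qualification attained during the programme here is a post-treatment variable shaped by the programme; conditioning on it would introduce bias rather than remove it. The overall comparison is the causal one.
The causal difference is the pooled difference: 0.543 − 0.573 = -0.030.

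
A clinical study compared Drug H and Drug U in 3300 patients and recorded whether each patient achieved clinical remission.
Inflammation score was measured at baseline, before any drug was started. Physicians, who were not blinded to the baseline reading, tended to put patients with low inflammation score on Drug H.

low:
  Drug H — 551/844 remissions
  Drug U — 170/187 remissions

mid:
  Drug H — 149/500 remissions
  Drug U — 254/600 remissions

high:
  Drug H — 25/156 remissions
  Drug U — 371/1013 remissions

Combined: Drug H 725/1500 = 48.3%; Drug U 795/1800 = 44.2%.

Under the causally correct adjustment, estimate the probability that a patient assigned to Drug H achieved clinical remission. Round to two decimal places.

0.36

The stratified and pooled comparisons disagree (Drug U wins within each inflammation score; Drug H wins overall), so the answer turns on the causal role of inflammation score.
Since inflammation score is a pre-existing factor (not a product of the drug) and it affects the outcome on its own, it is a confounder. The stratified rates, not the pooled rate, identify the causal effect.
Standardising Drug H to the population inflammation score mix: 0.312·551/844 + 0.333·149/500 + 0.354·25/156 = 0.360.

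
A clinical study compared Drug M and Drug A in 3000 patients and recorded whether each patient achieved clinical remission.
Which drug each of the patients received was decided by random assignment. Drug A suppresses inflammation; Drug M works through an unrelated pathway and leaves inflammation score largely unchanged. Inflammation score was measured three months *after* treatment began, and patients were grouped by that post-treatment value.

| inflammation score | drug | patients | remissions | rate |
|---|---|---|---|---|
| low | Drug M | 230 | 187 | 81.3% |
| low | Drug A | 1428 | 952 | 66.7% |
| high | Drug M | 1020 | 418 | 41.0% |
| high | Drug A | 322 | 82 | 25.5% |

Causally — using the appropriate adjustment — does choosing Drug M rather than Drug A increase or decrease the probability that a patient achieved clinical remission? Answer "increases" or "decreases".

Because the drug influences inflammation score, inflammation score is a post-treatment mediator, not a confounder. Stratifying on it would bias the estimate; the causal effect is the crude pooled difference.
Pooled: Drug M 48.4% vs Drug A 59.1%; Drug A is higher overall.

decreases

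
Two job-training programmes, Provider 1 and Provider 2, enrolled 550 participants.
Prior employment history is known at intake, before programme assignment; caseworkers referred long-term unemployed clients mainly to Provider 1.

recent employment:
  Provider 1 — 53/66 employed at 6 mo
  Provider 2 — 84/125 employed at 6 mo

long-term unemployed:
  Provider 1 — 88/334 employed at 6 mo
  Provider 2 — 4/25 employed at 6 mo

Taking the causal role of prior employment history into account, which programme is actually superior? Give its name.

Within every prior employment history level Provider 1 has the higher rate, yet pooled Provider 2 does — Simpson's reversal.
Prior employment history is set before the programme has any effect — it is not caused by the programme — and it independently drives the outcome. That makes it a confounder, so the causal comparison is within prior employment history levels.
Within each level — recent employment: 80.3% vs 67.2%; long-term unemployed: 26.3% vs 16.0% — Provider 1 is higher every time.

Provider 1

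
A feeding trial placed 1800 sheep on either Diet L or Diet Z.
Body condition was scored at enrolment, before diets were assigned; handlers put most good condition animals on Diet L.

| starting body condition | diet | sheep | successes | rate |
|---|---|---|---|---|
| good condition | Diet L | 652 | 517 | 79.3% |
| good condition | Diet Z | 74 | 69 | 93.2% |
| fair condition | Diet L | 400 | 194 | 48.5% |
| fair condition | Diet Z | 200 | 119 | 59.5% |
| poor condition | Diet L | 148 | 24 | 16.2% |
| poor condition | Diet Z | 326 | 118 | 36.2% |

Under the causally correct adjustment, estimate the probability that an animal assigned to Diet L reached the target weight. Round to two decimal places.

The imbalance in starting body condition arose from how sheep were allocated, not from anything the diet did; and starting body condition independently affects the outcome. The pooled gap is confounded — condition on starting body condition.
Standardising Diet L to the population starting body condition mix: 0.403·517/652 + 0.333·194/400 + 0.263·24/148 = 0.524.

0.52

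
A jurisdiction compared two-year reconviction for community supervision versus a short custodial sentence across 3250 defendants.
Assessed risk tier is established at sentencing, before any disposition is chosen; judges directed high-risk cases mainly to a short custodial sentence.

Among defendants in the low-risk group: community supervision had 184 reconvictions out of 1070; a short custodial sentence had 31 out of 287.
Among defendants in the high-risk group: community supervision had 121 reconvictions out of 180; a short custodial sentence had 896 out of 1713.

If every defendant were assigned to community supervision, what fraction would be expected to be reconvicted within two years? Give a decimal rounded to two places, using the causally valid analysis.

a short custodial sentence is lower inside every assessed risk tier stratum but community supervision is lower in aggregate. Whether to stratify depends on how assessed risk tier relates to the disposition.
Nothing the disposition does changes assessed risk tier; the imbalance is an allocation artefact. With assessed risk tier also predicting the outcome, the pooled figure is confounded, and the within-stratum comparison is the causal one.
Standardising community supervision to the population assessed risk tier mix: 0.418·184/1070 + 0.582·121/180 = 0.463.

0.46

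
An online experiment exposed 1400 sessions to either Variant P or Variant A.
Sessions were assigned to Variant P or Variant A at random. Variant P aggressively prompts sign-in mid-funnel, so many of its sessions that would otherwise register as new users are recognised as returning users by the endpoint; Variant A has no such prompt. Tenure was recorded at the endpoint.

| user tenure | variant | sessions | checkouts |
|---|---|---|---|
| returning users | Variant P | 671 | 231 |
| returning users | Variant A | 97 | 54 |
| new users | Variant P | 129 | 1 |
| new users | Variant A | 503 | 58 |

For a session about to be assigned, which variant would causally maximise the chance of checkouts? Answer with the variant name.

Within every user tenure level Variant A has the higher rate, yet pooled Variant P does — Simpson's reversal.
User tenure lies on the pathway variant → user tenure → outcome, so adjusting for it blocks the indirect effect. For the total causal effect of variant, use the unadjusted pooled rates.
Pooled: Variant P 29.0% vs Variant A 18.7%; Variant P is higher overall.

Variant P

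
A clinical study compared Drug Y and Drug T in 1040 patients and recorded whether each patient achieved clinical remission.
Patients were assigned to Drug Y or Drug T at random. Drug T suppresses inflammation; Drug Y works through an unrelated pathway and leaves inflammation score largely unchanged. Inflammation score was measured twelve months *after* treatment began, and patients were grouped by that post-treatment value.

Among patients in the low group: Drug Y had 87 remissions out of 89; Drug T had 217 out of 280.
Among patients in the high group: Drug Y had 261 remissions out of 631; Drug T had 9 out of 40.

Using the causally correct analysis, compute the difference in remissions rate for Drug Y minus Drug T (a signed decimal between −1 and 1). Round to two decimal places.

-0.22

Because the drug influences inflammation score, inflammation score is a post-treatment mediator, not a confounder. Stratifying on it would bias the estimate; the causal effect is the crude pooled difference.
The causal difference is the pooled difference: 0.483 − 0.706 = -0.223.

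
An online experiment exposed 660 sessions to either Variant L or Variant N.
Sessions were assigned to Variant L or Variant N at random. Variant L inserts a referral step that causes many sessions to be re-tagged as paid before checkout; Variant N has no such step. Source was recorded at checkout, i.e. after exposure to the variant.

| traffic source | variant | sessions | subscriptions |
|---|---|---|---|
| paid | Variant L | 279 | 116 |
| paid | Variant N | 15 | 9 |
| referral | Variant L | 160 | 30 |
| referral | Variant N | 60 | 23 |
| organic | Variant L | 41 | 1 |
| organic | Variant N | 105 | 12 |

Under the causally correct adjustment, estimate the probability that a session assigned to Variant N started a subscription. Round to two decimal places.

Within every traffic source level Variant N has the higher rate, yet pooled Variant L does — Simpson's reversal.
Traffic source is downstream of the variant. One should not condition on a consequence of treatment, so the overall rates are the right comparison.
So P(outcome | do(Variant N)) is just the pooled rate for Variant N: 44/180 = 0.244.

0.24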